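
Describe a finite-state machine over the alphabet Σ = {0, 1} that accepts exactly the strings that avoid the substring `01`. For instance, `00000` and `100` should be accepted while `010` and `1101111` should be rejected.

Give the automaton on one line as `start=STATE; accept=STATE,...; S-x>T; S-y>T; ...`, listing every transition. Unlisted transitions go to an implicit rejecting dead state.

Track partial matches of the forbidden pattern `01`. State C is a dead state reached once `01` has occurred; every other state accepts. A means no part of `01` is currently matched.
       0  1 
>* A   B  A 
 * B   B  C 
   C   C  C 
(> = start, * = accepting)

start=A; accept=A,B; A-0>B; A-1>A; B-0>B; B-1>C; C-0>C; C-1>C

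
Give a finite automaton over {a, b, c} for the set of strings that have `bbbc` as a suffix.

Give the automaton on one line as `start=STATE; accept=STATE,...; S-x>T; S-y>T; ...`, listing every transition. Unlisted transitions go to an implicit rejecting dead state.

start=q0; accept=q4; q0-a>q0; q0-b>q1; q0-c>q0; q1-a>q0; q1-b>q2; q1-c>q0; q2-a>q0; q2-b>q3; q2-c>q0; q3-a>q0; q3-b>q3; q3-c>q4; q4-a>q0; q4-b>q1; q4-c>q0

Let each state record the length of the longest suffix of the input read so far that is also a prefix of `bbbc`. q1 means the last symbol is `b`; q2 means the last 2 symbols are `bb`; q3 means the last 3 symbols are `bbb`; q4 means the last 4 symbols are `bbbc`. Accept only at q4, where the string currently ends in `bbbc`.
With 5 states:
        a   b   c  
>  q0   q0  q1  q0 
   q1   q0  q2  q0 
   q2   q0  q3  q0 
   q3   q0  q3  q4 
 * q4   q0  q1  q0 
(> = start, * = accepting)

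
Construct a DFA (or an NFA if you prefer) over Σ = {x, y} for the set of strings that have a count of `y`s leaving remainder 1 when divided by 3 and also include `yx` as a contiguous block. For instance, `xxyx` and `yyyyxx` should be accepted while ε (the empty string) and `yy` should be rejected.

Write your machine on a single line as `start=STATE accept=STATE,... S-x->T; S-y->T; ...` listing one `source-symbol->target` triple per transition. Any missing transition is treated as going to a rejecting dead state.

Build one automaton per condition and run them in lockstep. One (3 states) tracks the count of `y`s modulo 3; the other (3 states) tracks whether and how much of `yx` has been seen. Each combined state is a pair, one component from each; accept when both components accept.
7 states suffice.
        x   y  
>  S0   S0  S1 
   S1   S2  S3 
 * S2   S2  S4 
   S3   S4  S5 
   S4   S4  S6 
   S5   S6  S1 
   S6   S6  S2 
(> = start, * = accepting)

start=S0; accept=S2; S0-x->S0; S0-y->S1; S1-x->S2; S1-y->S3; S2-x->S2; S2-y->S4; S3-x->S4; S3-y->S5; S4-x->S4; S4-y->S6; S5-x->S6; S5-y->S1; S6-x->S6; S6-y->S2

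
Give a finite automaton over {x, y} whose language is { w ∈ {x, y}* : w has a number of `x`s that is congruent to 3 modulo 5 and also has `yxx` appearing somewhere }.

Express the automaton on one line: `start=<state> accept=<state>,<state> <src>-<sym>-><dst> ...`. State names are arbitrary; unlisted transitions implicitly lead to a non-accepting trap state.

start=A accept=N A-x->B A-y->C B-x->D B-y->E C-x->F C-y->C D-x->G D-y->H E-x->I E-y->E F-x->J F-y->E G-x->K G-y->L H-x->M H-y->H I-x->N I-y->H J-x->N J-y->J K-x->A K-y->O L-x->P L-y->L M-x->Q M-y->L N-x->Q N-y->N O-x->R O-y->O P-x->S P-y->O Q-x->S Q-y->Q R-x->T R-y->C S-x->T S-y->S T-x->J T-y->T

Run two small machines in parallel and take their product. One (5 states) tracks the count of `x`s modulo 5; the other (4 states) tracks whether and how much of `yxx` has been seen. Each combined state is a pair, one component from each; accept when both components accept.
20 states suffice.
       x  y 
>  A   B  C 
   B   D  E 
   C   F  C 
   D   G  H 
   E   I  E 
   F   J  E 
   G   K  L 
   H   M  H 
   I   N  H 
   J   N  J 
   K   A  O 
   L   P  L 
   M   Q  L 
 * N   Q  N 
   O   R  O 
   P   S  O 
   Q   S  Q 
   R   T  C 
   S   T  S 
   T   J  T 
(> = start, * = accepting)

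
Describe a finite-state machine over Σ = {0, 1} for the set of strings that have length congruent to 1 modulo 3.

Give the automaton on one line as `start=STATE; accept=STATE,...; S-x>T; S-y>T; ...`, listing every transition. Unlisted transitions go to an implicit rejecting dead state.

start=q0; accept=q1; q0-0>q1; q0-1>q1; q1-0>q2; q1-1>q2; q2-0>q0; q2-1>q0

Only the length mod 3 matters, so use a 3-cycle: from any state, every input symbol moves to the next state, wrapping q2 back to q0. Mark q1 accepting.
A 3-state machine:
        0   1  
>  q0   q1  q1 
 * q1   q2  q2 
   q2   q0  q0 
(> = start, * = accepting)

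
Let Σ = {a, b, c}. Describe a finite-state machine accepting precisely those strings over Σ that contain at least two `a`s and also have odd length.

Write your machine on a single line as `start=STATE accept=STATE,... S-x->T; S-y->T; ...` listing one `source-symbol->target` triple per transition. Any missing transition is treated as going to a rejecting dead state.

start=S0; accept=S5,S6; S0-a->S1; S0-b->S2; S0-c->S2; S1-a->S3; S1-b->S4; S1-c->S4; S2-a->S4; S2-b->S0; S2-c->S0; S3-a->S5; S3-b->S6; S3-c->S6; S4-a->S6; S4-b->S1; S4-c->S1; S5-a->S7; S5-b->S7; S5-c->S7; S6-a->S7; S6-b->S3; S6-c->S3; S7-a->S5; S7-b->S5; S7-c->S5

Build one automaton per condition and run them in lockstep. The first has 4 states tracking the count of `a`s, saturating at 3; the second has 2 states tracking the input length modulo 2. A product state is a pair (one from each), accepting exactly when both do.
With 8 states:
        a   b   c  
>  S0   S1  S2  S2 
   S1   S3  S4  S4 
   S2   S4  S0  S0 
   S3   S5  S6  S6 
   S4   S6  S1  S1 
 * S5   S7  S7  S7 
 * S6   S7  S3  S3 
   S7   S5  S5  S5 
(> = start, * = accepting)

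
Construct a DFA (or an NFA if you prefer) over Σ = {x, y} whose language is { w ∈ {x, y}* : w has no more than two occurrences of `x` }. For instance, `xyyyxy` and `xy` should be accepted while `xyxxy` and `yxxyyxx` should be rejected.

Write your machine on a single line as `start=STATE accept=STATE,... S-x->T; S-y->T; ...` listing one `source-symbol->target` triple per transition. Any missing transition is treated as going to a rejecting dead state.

Only the number of `x`s matters, and only up to 3. Make a chain q0 → q1 → q2 → q3 advanced by each `x` (with q3 absorbing); every other symbol self-loops. The accepting set is {q0, q1, q2}.
A 4-state machine:
        x   y  
>* q0   q1  q0 
 * q1   q2  q1 
 * q2   q3  q2 
   q3   q3  q3 
(> = start, * = accepting)

start=q0; accept=q0,q1,q2; q0-x->q1; q0-y->q0; q1-x->q2; q1-y->q1; q2-x->q3; q2-y->q2; q3-x->q3; q3-y->q3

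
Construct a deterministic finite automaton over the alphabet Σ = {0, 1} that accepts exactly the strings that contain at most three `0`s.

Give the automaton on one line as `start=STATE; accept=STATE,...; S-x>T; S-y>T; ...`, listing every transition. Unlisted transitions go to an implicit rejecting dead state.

Only the number of `0`s matters, and only up to 4. Make a chain s0 → s1 → s2 → s3 → s4 advanced by each `0` (with s4 absorbing); every other symbol self-loops. The accepting set is {s0, s1, s2, s3}.
With 5 states:
        0   1  
>* s0   s1  s0 
 * s1   s2  s1 
 * s2   s3  s2 
 * s3   s4  s3 
   s4   s4  s4 
(> = start, * = accepting)

start=s0; accept=s0,s1,s2,s3; s0-0>s1; s0-1>s0; s1-0>s2; s1-1>s1; s2-0>s3; s2-1>s2; s3-0>s4; s3-1>s3; s4-0>s4; s4-1>s4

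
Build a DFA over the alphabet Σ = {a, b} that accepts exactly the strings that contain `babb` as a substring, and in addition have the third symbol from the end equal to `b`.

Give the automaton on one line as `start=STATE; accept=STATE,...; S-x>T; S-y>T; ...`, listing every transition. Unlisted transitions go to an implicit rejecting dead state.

Run two small machines in parallel and take their product. The first has 5 states tracking whether and how much of `babb` has been seen; the second has 15 states tracking the last 3 symbols read. A product state is a pair (one from each), accepting exactly when both do.
23 states suffice.
          a    b  
>  s0     s1   s2 
   s1     s3   s4 
   s2     s5   s6 
   s3     s7   s8 
   s4     s9  s10 
   s5    s11  s12 
   s6    s13  s14 
   s7     s7   s8 
   s8     s9  s10 
   s9    s11  s12 
   s10   s13  s14 
   s11    s7   s8 
   s12    s9  s15 
   s13   s11  s12 
   s14   s13  s14 
   s15   s16  s17 
 * s16   s18  s19 
 * s17   s16  s17 
 * s18   s20  s21 
 * s19   s22  s15 
   s20   s20  s21 
   s21   s22  s15 
   s22   s18  s19 
(> = start, * = accepting)

start=s0; accept=s16,s17,s18,s19; s0-a>s1; s0-b>s2; s1-a>s3; s1-b>s4; s2-a>s5; s2-b>s6; s3-a>s7; s3-b>s8; s4-a>s9; s4-b>s10; s5-a>s11; s5-b>s12; s6-a>s13; s6-b>s14; s7-a>s7; s7-b>s8; s8-a>s9; s8-b>s10; s9-a>s11; s9-b>s12; s10-a>s13; s10-b>s14; s11-a>s7; s11-b>s8; s12-a>s9; s12-b>s15; s13-a>s11; s13-b>s12; s14-a>s13; s14-b>s14; s15-a>s16; s15-b>s17; s16-a>s18; s16-b>s19; s17-a>s16; s17-b>s17; s18-a>s20; s18-b>s21; s19-a>s22; s19-b>s15; s20-a>s20; s20-b>s21; s21-a>s22; s21-b>s15; s22-a>s18; s22-b>s19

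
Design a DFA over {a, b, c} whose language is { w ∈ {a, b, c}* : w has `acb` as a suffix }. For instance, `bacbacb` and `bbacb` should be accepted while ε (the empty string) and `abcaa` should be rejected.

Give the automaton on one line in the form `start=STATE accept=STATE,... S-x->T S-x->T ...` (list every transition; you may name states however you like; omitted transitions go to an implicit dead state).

start=q0 accept=q3 q0-a->q1 q0-b->q0 q0-c->q0 q1-a->q1 q1-b->q0 q1-c->q2 q2-a->q1 q2-b->q3 q2-c->q0 q3-a->q1 q3-b->q0 q3-c->q0

Let each state record the length of the longest suffix of the input read so far that is also a prefix of `acb`. q1 means the last symbol is `a`; q2 means the last 2 symbols are `ac`; q3 means the last 3 symbols are `acb`. Accept only at q3, where the string currently ends in `acb`.
4 states suffice.
        a   b   c  
>  q0   q1  q0  q0 
   q1   q1  q0  q2 
   q2   q1  q3  q0 
 * q3   q1  q0  q0 
(> = start, * = accepting)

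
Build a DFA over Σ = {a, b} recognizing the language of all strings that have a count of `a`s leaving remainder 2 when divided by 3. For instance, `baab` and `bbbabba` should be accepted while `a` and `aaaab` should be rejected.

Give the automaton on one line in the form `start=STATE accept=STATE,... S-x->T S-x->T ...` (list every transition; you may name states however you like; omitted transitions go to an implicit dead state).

Keep the running count of `a`s modulo 3: each `a` advances along the cycle q0 → q1 → q2 → q0 while other symbols loop. Accept at q2.
A 3-state machine:
        a   b  
>  q0   q1  q0 
   q1   q2  q1 
 * q2   q0  q2 
(> = start, * = accepting)

start=q0 accept=q2 q0-a->q1 q0-b->q0 q1-a->q2 q1-b->q1 q2-a->q0 q2-b->q2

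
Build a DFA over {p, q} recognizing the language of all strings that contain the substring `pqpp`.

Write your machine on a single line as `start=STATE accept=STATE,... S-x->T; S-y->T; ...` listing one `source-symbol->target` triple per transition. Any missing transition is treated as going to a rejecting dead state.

States s0..s3 record the length of the longest prefix of `pqpp` that matches the current input suffix. Reaching s4 means `pqpp` has been seen, and we stay there forever. Accept from s4.
With 5 states:
        p   q  
>  s0   s1  s0 
   s1   s1  s2 
   s2   s3  s0 
   s3   s4  s2 
 * s4   s4  s4 
(> = start, * = accepting)

start=s0; accept=s4; s0-p->s1; s0-q->s0; s1-p->s1; s1-q->s2; s2-p->s3; s2-q->s0; s3-p->s4; s3-q->s2; s4-p->s4; s4-q->s4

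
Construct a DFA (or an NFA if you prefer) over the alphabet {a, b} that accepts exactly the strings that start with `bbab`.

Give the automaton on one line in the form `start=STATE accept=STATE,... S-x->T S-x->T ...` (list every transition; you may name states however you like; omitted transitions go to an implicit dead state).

Walk along `bbab` while the input agrees: from s0 take `b` to s1, and so on. Any deviation drops to the rejecting sink s5. Once s4 is reached the prefix is confirmed and every continuation is accepted.
A 6-state machine:
        a   b  
>  s0   s5  s1 
   s1   s5  s2 
   s2   s3  s5 
   s3   s5  s4 
 * s4   s4  s4 
   s5   s5  s5 
(> = start, * = accepting)

start=s0 accept=s4 s0-a->s5 s0-b->s1 s1-a->s5 s1-b->s2 s2-a->s3 s2-b->s5 s3-a->s5 s3-b->s4 s4-a->s4 s4-b->s4 s5-a->s5 s5-b->s5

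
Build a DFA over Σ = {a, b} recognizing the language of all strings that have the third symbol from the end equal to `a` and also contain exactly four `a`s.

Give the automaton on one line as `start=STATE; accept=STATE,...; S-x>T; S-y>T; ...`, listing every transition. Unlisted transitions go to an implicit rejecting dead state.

start=q0; accept=q5,q9,q10,q13; q0-a>q1; q0-b>q0; q1-a>q2; q1-b>q1; q2-a>q3; q2-b>q4; q3-a>q5; q3-b>q6; q4-a>q7; q4-b>q4; q5-a>q8; q5-b>q9; q6-a>q10; q6-b>q11; q7-a>q12; q7-b>q6; q8-a>q8; q8-b>q8; q9-a>q8; q9-b>q13; q10-a>q8; q10-b>q14; q11-a>q15; q11-b>q11; q12-a>q8; q12-b>q9; q13-a>q8; q13-b>q8; q14-a>q8; q14-b>q13; q15-a>q8; q15-b>q14

Build one automaton per condition and run them in lockstep. The first has 15 states tracking the last 3 symbols read; the second has 6 states tracking the count of `a`s, saturating at 5. A product state is a pair (one from each), accepting exactly when both do. After merging equivalent states the machine shrinks.
16 states suffice.
          a    b  
>  q0     q1   q0 
   q1     q2   q1 
   q2     q3   q4 
   q3     q5   q6 
   q4     q7   q4 
 * q5     q8   q9 
   q6    q10  q11 
   q7    q12   q6 
   q8     q8   q8 
 * q9     q8  q13 
 * q10    q8  q14 
   q11   q15  q11 
   q12    q8   q9 
 * q13    q8   q8 
   q14    q8  q13 
   q15    q8  q14 
(> = start, * = accepting)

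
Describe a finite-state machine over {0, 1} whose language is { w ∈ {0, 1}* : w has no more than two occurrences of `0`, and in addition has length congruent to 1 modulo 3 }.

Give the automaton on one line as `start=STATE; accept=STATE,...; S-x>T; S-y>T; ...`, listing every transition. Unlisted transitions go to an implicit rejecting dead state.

start=A; accept=B,C,J; A-0>B; A-1>C; B-0>D; B-1>E; C-0>E; C-1>F; D-0>G; D-1>H; E-0>H; E-1>I; F-0>I; F-1>A; G-0>G; G-1>G; H-0>G; H-1>J; I-0>J; I-1>B; J-0>G; J-1>D

Run two small machines in parallel and take their product. The first has 4 states tracking the count of `0`s, saturating at 3; the second has 3 states tracking the input length modulo 3. A product state is a pair (one from each), accepting exactly when both do. After merging equivalent states the machine shrinks.
A 10-state machine:
       0  1 
>  A   B  C 
 * B   D  E 
 * C   E  F 
   D   G  H 
   E   H  I 
   F   I  A 
   G   G  G 
   H   G  J 
   I   J  B 
 * J   G  D 
(> = start, * = accepting)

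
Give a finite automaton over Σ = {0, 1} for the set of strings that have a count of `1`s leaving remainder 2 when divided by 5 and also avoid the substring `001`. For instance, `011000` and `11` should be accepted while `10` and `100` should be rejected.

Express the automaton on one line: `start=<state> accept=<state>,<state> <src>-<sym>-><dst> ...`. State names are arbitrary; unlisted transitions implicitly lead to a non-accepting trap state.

start=q0 accept=q5,q8,q11 q0-0->q1 q0-1->q2 q1-0->q3 q1-1->q2 q2-0->q4 q2-1->q5 q3-0->q3 q3-1->q6 q4-0->q7 q4-1->q5 q5-0->q8 q5-1->q9 q6-0->q6 q6-1->q10 q7-0->q7 q7-1->q10 q8-0->q11 q8-1->q9 q9-0->q12 q9-1->q13 q10-0->q10 q10-1->q14 q11-0->q11 q11-1->q14 q12-0->q15 q12-1->q13 q13-0->q16 q13-1->q0 q14-0->q14 q14-1->q17 q15-0->q15 q15-1->q17 q16-0->q18 q16-1->q0 q17-0->q17 q17-1->q19 q18-0->q18 q18-1->q19 q19-0->q19 q19-1->q6

Handle the two conditions separately and then intersect. One (5 states) tracks the count of `1`s modulo 5; the other (4 states) tracks partial matches of the forbidden pattern `001`. Each combined state is a pair, one component from each; accept when both components accept.
20 states suffice.
          0    1  
>  q0     q1   q2 
   q1     q3   q2 
   q2     q4   q5 
   q3     q3   q6 
   q4     q7   q5 
 * q5     q8   q9 
   q6     q6  q10 
   q7     q7  q10 
 * q8    q11   q9 
   q9    q12  q13 
   q10   q10  q14 
 * q11   q11  q14 
   q12   q15  q13 
   q13   q16   q0 
   q14   q14  q17 
   q15   q15  q17 
   q16   q18   q0 
   q17   q17  q19 
   q18   q18  q19 
   q19   q19   q6 
(> = start, * = accepting)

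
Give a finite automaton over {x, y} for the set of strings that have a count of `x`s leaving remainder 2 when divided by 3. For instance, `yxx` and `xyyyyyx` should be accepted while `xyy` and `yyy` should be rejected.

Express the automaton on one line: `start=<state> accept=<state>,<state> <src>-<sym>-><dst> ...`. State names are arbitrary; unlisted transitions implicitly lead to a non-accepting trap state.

The only thing that matters is how many `x`s have appeared, reduced mod 3. Use one state per residue: q0 for 0, …, q2 for 2. Reading `x` moves to the next residue; anything else stays put. q2 is accepting.
A 3-state machine:
        x   y  
>  q0   q1  q0 
   q1   q2  q1 
 * q2   q0  q2 
(> = start, * = accepting)

start=q0 accept=q2 q0-x->q1 q0-y->q0 q1-x->q2 q1-y->q1 q2-x->q0 q2-y->q2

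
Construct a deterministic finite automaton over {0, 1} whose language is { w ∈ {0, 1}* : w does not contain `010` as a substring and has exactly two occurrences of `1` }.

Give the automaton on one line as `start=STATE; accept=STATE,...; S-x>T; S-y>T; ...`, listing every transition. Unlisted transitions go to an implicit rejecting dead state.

Build one automaton per condition and run them in lockstep. The first has 4 states tracking partial matches of the forbidden pattern `010`; the second has 4 states tracking the count of `1`s, saturating at 3. A product state is a pair (one from each), accepting exactly when both do. Equivalent product states are then merged.
       0  1 
>  A   B  C 
   B   B  D 
   C   E  F 
   D   G  F 
   E   E  H 
 * F   F  G 
   G   G  G 
 * H   G  G 
(> = start, * = accepting)

start=A; accept=F,H; A-0>B; A-1>C; B-0>B; B-1>D; C-0>E; C-1>F; D-0>G; D-1>F; E-0>E; E-1>H; F-0>F; F-1>G; G-0>G; G-1>G; H-0>G; H-1>G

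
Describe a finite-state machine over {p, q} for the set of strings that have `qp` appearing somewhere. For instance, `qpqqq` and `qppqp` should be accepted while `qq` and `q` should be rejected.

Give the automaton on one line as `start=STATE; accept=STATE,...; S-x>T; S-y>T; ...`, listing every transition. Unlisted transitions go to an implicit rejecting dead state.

start=S0; accept=S2; S0-p>S0; S0-q>S1; S1-p>S2; S1-q>S1; S2-p>S2; S2-q>S2

States S0..S1 record the length of the longest prefix of `qp` that matches the current input suffix. Reaching S2 means `qp` has been seen, and we stay there forever. Accept from S2.
A 3-state machine:
        p   q  
>  S0   S0  S1 
   S1   S2  S1 
 * S2   S2  S2 
(> = start, * = accepting)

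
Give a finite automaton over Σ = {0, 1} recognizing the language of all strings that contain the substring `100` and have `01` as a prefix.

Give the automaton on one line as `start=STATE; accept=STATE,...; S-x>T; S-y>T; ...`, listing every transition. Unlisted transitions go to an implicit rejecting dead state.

Handle the two conditions separately and then intersect. The first has 4 states tracking whether and how much of `100` has been seen; the second has 4 states tracking whether the input so far still matches the prefix `01`. A product state is a pair (one from each), accepting exactly when both do. Equivalent product states are then merged.
With 6 states:
        0   1  
>  q0   q1  q2 
   q1   q2  q3 
   q2   q2  q2 
   q3   q4  q3 
   q4   q5  q3 
 * q5   q5  q5 
(> = start, * = accepting)

start=q0; accept=q5; q0-0>q1; q0-1>q2; q1-0>q2; q1-1>q3; q2-0>q2; q2-1>q2; q3-0>q4; q3-1>q3; q4-0>q5; q4-1>q3; q5-0>q5; q5-1>q5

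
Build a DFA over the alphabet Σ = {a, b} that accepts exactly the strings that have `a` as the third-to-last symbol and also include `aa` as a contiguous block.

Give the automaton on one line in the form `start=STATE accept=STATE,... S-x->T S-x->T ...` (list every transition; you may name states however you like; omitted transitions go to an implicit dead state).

Run two small machines in parallel and take their product. The first has 15 states tracking the last 3 symbols read; the second has 3 states tracking whether and how much of `aa` has been seen. A product state is a pair (one from each), accepting exactly when both do. After merging equivalent states the machine shrinks.
With 10 states:
        a   b  
>  S0   S1  S0 
   S1   S2  S0 
   S2   S3  S4 
 * S3   S3  S4 
 * S4   S5  S6 
 * S5   S2  S7 
 * S6   S8  S9 
   S7   S5  S6 
   S8   S2  S7 
   S9   S8  S9 
(> = start, * = accepting)

start=S0 accept=S3,S4,S5,S6 S0-a->S1 S0-b->S0 S1-a->S2 S1-b->S0 S2-a->S3 S2-b->S4 S3-a->S3 S3-b->S4 S4-a->S5 S4-b->S6 S5-a->S2 S5-b->S7 S6-a->S8 S6-b->S9 S7-a->S5 S7-b->S6 S8-a->S2 S8-b->S7 S9-a->S8 S9-b->S9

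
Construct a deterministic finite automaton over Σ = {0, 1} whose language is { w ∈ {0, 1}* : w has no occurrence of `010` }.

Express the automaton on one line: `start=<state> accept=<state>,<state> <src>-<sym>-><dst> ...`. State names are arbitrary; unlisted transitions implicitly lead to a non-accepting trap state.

start=q0 accept=q0,q1,q2 q0-0->q1 q0-1->q0 q1-0->q1 q1-1->q2 q2-0->q3 q2-1->q0 q3-0->q3 q3-1->q3

Track partial matches of the forbidden pattern `010`. State q3 is a dead state reached once `010` has occurred; every other state accepts. q0 means no part of `010` is currently matched.
With 4 states:
        0   1  
>* q0   q1  q0 
 * q1   q1  q2 
 * q2   q3  q0 
   q3   q3  q3 
(> = start, * = accepting)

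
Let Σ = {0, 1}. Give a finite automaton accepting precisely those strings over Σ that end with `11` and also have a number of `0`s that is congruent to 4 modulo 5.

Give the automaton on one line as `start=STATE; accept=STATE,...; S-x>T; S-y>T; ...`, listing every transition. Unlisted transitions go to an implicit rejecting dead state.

start=q0; accept=q14; q0-0>q1; q0-1>q2; q1-0>q3; q1-1>q4; q2-0>q1; q2-1>q5; q3-0>q6; q3-1>q7; q4-0>q3; q4-1>q8; q5-0>q1; q5-1>q5; q6-0>q9; q6-1>q10; q7-0>q6; q7-1>q11; q8-0>q3; q8-1>q8; q9-0>q0; q9-1>q12; q10-0>q9; q10-1>q13; q11-0>q6; q11-1>q11; q12-0>q0; q12-1>q14; q13-0>q9; q13-1>q13; q14-0>q0; q14-1>q14

Handle the two conditions separately and then intersect. One (3 states) tracks how much of the suffix `11` has currently been matched; the other (5 states) tracks the count of `0`s modulo 5. Each combined state is a pair, one component from each; accept when both components accept.
          0    1  
>  q0     q1   q2 
   q1     q3   q4 
   q2     q1   q5 
   q3     q6   q7 
   q4     q3   q8 
   q5     q1   q5 
   q6     q9  q10 
   q7     q6  q11 
   q8     q3   q8 
   q9     q0  q12 
   q10    q9  q13 
   q11    q6  q11 
   q12    q0  q14 
   q13    q9  q13 
 * q14    q0  q14 
(> = start, * = accepting)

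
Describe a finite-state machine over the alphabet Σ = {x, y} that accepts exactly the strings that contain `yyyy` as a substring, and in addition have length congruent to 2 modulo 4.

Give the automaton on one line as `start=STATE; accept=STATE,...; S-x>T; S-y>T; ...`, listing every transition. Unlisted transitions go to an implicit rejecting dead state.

Handle the two conditions separately and then intersect. The first has 5 states tracking whether and how much of `yyyy` has been seen; the second has 4 states tracking the input length modulo 4. A product state is a pair (one from each), accepting exactly when both do.
20 states suffice.
          x    y  
>  q0     q1   q2 
   q1     q3   q4 
   q2     q3   q5 
   q3     q6   q7 
   q4     q6   q8 
   q5     q6   q9 
   q6     q0  q10 
   q7     q0  q11 
   q8     q0  q12 
   q9     q0  q13 
   q10    q1  q14 
   q11    q1  q15 
   q12    q1  q16 
   q13   q16  q16 
   q14    q3  q17 
   q15    q3  q18 
   q16   q18  q18 
   q17    q6  q19 
 * q18   q19  q19 
   q19   q13  q13 
(> = start, * = accepting)

start=q0; accept=q18; q0-x>q1; q0-y>q2; q1-x>q3; q1-y>q4; q2-x>q3; q2-y>q5; q3-x>q6; q3-y>q7; q4-x>q6; q4-y>q8; q5-x>q6; q5-y>q9; q6-x>q0; q6-y>q10; q7-x>q0; q7-y>q11; q8-x>q0; q8-y>q12; q9-x>q0; q9-y>q13; q10-x>q1; q10-y>q14; q11-x>q1; q11-y>q15; q12-x>q1; q12-y>q16; q13-x>q16; q13-y>q16; q14-x>q3; q14-y>q17; q15-x>q3; q15-y>q18; q16-x>q18; q16-y>q18; q17-x>q6; q17-y>q19; q18-x>q19; q18-y>q19; q19-x>q13; q19-y>q13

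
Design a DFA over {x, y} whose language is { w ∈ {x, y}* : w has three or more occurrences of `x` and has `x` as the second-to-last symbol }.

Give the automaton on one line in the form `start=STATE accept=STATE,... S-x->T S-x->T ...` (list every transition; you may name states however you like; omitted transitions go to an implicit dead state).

start=q0 accept=q7,q11,q12,q15 q0-x->q1 q0-y->q2 q1-x->q3 q1-y->q4 q2-x->q5 q2-y->q6 q3-x->q7 q3-y->q8 q4-x->q9 q4-y->q10 q5-x->q3 q5-y->q4 q6-x->q5 q6-y->q6 q7-x->q11 q7-y->q12 q8-x->q13 q8-y->q14 q9-x->q7 q9-y->q8 q10-x->q9 q10-y->q10 q11-x->q11 q11-y->q15 q12-x->q16 q12-y->q17 q13-x->q11 q13-y->q12 q14-x->q13 q14-y->q14 q15-x->q16 q15-y->q18 q16-x->q11 q16-y->q15 q17-x->q16 q17-y->q17 q18-x->q16 q18-y->q18

Run two small machines in parallel and take their product. One (5 states) tracks the count of `x`s, saturating at 4; the other (7 states) tracks the last 2 symbols read. Each combined state is a pair, one component from each; accept when both components accept.
With 19 states:
          x    y  
>  q0     q1   q2 
   q1     q3   q4 
   q2     q5   q6 
   q3     q7   q8 
   q4     q9  q10 
   q5     q3   q4 
   q6     q5   q6 
 * q7    q11  q12 
   q8    q13  q14 
   q9     q7   q8 
   q10    q9  q10 
 * q11   q11  q15 
 * q12   q16  q17 
   q13   q11  q12 
   q14   q13  q14 
 * q15   q16  q18 
   q16   q11  q15 
   q17   q16  q17 
   q18   q16  q18 
(> = start, * = accepting)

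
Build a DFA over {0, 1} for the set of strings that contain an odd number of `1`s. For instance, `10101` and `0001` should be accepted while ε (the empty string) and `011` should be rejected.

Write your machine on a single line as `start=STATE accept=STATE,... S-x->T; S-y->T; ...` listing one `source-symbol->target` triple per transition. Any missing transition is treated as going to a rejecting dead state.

start=q0; accept=q1; q0-0->q0; q0-1->q1; q1-0->q1; q1-1->q0

Keep the running count of `1`s modulo 2: each `1` advances along the cycle q0 → q1 → q0 while other symbols loop. Accept at q1.
2 states suffice.
        0   1  
>  q0   q0  q1 
 * q1   q1  q0 
(> = start, * = accepting)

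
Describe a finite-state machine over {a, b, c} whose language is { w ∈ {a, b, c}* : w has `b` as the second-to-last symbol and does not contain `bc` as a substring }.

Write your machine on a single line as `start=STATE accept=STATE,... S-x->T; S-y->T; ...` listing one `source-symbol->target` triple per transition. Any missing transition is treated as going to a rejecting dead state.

start=s0; accept=s7,s8; s0-a->s1; s0-b->s2; s0-c->s3; s1-a->s4; s1-b->s5; s1-c->s6; s2-a->s7; s2-b->s8; s2-c->s9; s3-a->s10; s3-b->s11; s3-c->s12; s4-a->s4; s4-b->s5; s4-c->s6; s5-a->s7; s5-b->s8; s5-c->s9; s6-a->s10; s6-b->s11; s6-c->s12; s7-a->s4; s7-b->s5; s7-c->s6; s8-a->s7; s8-b->s8; s8-c->s9; s9-a->s13; s9-b->s14; s9-c->s15; s10-a->s4; s10-b->s5; s10-c->s6; s11-a->s7; s11-b->s8; s11-c->s9; s12-a->s10; s12-b->s11; s12-c->s12; s13-a->s16; s13-b->s17; s13-c->s18; s14-a->s19; s14-b->s20; s14-c->s9; s15-a->s13; s15-b->s14; s15-c->s15; s16-a->s16; s16-b->s17; s16-c->s18; s17-a->s19; s17-b->s20; s17-c->s9; s18-a->s13; s18-b->s14; s18-c->s15; s19-a->s16; s19-b->s17; s19-c->s18; s20-a->s19; s20-b->s20; s20-c->s9

Run two small machines in parallel and take their product. The first has 13 states tracking the last 2 symbols read; the second has 3 states tracking partial matches of the forbidden pattern `bc`. A product state is a pair (one from each), accepting exactly when both do.
          a    b    c  
>  s0     s1   s2   s3 
   s1     s4   s5   s6 
   s2     s7   s8   s9 
   s3    s10  s11  s12 
   s4     s4   s5   s6 
   s5     s7   s8   s9 
   s6    s10  s11  s12 
 * s7     s4   s5   s6 
 * s8     s7   s8   s9 
   s9    s13  s14  s15 
   s10    s4   s5   s6 
   s11    s7   s8   s9 
   s12   s10  s11  s12 
   s13   s16  s17  s18 
   s14   s19  s20   s9 
   s15   s13  s14  s15 
   s16   s16  s17  s18 
   s17   s19  s20   s9 
   s18   s13  s14  s15 
   s19   s16  s17  s18 
   s20   s19  s20   s9 
(> = start, * = accepting)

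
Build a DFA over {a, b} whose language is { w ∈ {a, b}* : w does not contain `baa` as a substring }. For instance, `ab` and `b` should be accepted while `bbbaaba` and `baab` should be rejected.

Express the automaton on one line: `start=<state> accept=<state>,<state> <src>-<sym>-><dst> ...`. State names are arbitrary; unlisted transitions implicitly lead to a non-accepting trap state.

start=s0 accept=s0,s1,s2 s0-a->s0 s0-b->s1 s1-a->s2 s1-b->s1 s2-a->s3 s2-b->s1 s3-a->s3 s3-b->s3

Track partial matches of the forbidden pattern `baa`. State s3 is a dead state reached once `baa` has occurred; every other state accepts. s0 means no part of `baa` is currently matched.
A 4-state machine:
        a   b  
>* s0   s0  s1 
 * s1   s2  s1 
 * s2   s3  s1 
   s3   s3  s3 
(> = start, * = accepting)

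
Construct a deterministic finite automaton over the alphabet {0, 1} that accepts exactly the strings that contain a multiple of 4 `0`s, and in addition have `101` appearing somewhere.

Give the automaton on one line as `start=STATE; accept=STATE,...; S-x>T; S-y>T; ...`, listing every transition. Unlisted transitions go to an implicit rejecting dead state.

start=q0; accept=q15; q0-0>q1; q0-1>q2; q1-0>q3; q1-1>q4; q2-0>q5; q2-1>q2; q3-0>q6; q3-1>q7; q4-0>q8; q4-1>q4; q5-0>q3; q5-1>q9; q6-0>q0; q6-1>q10; q7-0>q11; q7-1>q7; q8-0>q6; q8-1>q12; q9-0>q12; q9-1>q9; q10-0>q13; q10-1>q10; q11-0>q0; q11-1>q14; q12-0>q14; q12-1>q12; q13-0>q1; q13-1>q15; q14-0>q15; q14-1>q14; q15-0>q9; q15-1>q15

Handle the two conditions separately and then intersect. One (4 states) tracks the count of `0`s modulo 4; the other (4 states) tracks whether and how much of `101` has been seen. Each combined state is a pair, one component from each; accept when both components accept.
A 16-state machine:
          0    1  
>  q0     q1   q2 
   q1     q3   q4 
   q2     q5   q2 
   q3     q6   q7 
   q4     q8   q4 
   q5     q3   q9 
   q6     q0  q10 
   q7    q11   q7 
   q8     q6  q12 
   q9    q12   q9 
   q10   q13  q10 
   q11    q0  q14 
   q12   q14  q12 
   q13    q1  q15 
   q14   q15  q14 
 * q15    q9  q15 
(> = start, * = accepting)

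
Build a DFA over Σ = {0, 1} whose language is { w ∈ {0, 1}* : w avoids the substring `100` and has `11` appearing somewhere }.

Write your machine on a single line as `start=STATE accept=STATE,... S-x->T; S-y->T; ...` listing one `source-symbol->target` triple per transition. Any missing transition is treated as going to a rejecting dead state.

start=q0; accept=q3,q5; q0-0->q0; q0-1->q1; q1-0->q2; q1-1->q3; q2-0->q4; q2-1->q1; q3-0->q5; q3-1->q3; q4-0->q4; q4-1->q4; q5-0->q4; q5-1->q3

Run two small machines in parallel and take their product. One (4 states) tracks partial matches of the forbidden pattern `100`; the other (3 states) tracks whether and how much of `11` has been seen. Each combined state is a pair, one component from each; accept when both components accept. Equivalent product states are then merged.
With 6 states:
        0   1  
>  q0   q0  q1 
   q1   q2  q3 
   q2   q4  q1 
 * q3   q5  q3 
   q4   q4  q4 
 * q5   q4  q3 
(> = start, * = accepting)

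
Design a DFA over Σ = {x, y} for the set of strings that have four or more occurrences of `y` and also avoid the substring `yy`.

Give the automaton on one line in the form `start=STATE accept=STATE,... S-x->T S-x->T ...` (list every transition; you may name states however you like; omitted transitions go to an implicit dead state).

start=S0 accept=S11,S12,S13,S14 S0-x->S0 S0-y->S1 S1-x->S2 S1-y->S3 S2-x->S2 S2-y->S4 S3-x->S3 S3-y->S5 S4-x->S6 S4-y->S5 S5-x->S5 S5-y->S7 S6-x->S6 S6-y->S8 S7-x->S7 S7-y->S9 S8-x->S10 S8-y->S7 S9-x->S9 S9-y->S9 S10-x->S10 S10-y->S11 S11-x->S12 S11-y->S9 S12-x->S12 S12-y->S13 S13-x->S14 S13-y->S9 S14-x->S14 S14-y->S13

Build one automaton per condition and run them in lockstep. One (6 states) tracks the count of `y`s, saturating at 5; the other (3 states) tracks partial matches of the forbidden pattern `yy`. Each combined state is a pair, one component from each; accept when both components accept.
15 states suffice.
          x    y  
>  S0     S0   S1 
   S1     S2   S3 
   S2     S2   S4 
   S3     S3   S5 
   S4     S6   S5 
   S5     S5   S7 
   S6     S6   S8 
   S7     S7   S9 
   S8    S10   S7 
   S9     S9   S9 
   S10   S10  S11 
 * S11   S12   S9 
 * S12   S12  S13 
 * S13   S14   S9 
 * S14   S14  S13 
(> = start, * = accepting)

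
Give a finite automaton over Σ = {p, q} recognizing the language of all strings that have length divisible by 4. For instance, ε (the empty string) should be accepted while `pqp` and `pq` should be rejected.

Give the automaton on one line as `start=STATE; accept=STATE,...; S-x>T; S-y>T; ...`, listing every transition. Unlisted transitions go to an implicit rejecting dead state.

Only the length mod 4 matters, so use a 4-cycle: from any state, every input symbol moves to the next state, wrapping S3 back to S0. Mark S0 accepting.
        p   q  
>* S0   S1  S1 
   S1   S2  S2 
   S2   S3  S3 
   S3   S0  S0 
(> = start, * = accepting)

start=S0; accept=S0; S0-p>S1; S0-q>S1; S1-p>S2; S1-q>S2; S2-p>S3; S2-q>S3; S3-p>S0; S3-q>S0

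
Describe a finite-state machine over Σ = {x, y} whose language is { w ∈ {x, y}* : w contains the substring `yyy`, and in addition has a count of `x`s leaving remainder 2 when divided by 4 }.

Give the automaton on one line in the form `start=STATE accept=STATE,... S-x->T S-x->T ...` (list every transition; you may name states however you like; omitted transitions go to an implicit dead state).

start=s0 accept=s14 s0-x->s1 s0-y->s2 s1-x->s3 s1-y->s4 s2-x->s1 s2-y->s5 s3-x->s6 s3-y->s7 s4-x->s3 s4-y->s8 s5-x->s1 s5-y->s9 s6-x->s0 s6-y->s10 s7-x->s6 s7-y->s11 s8-x->s3 s8-y->s12 s9-x->s12 s9-y->s9 s10-x->s0 s10-y->s13 s11-x->s6 s11-y->s14 s12-x->s14 s12-y->s12 s13-x->s0 s13-y->s15 s14-x->s15 s14-y->s14 s15-x->s9 s15-y->s15

Handle the two conditions separately and then intersect. One (4 states) tracks whether and how much of `yyy` has been seen; the other (4 states) tracks the count of `x`s modulo 4. Each combined state is a pair, one component from each; accept when both components accept.
          x    y  
>  s0     s1   s2 
   s1     s3   s4 
   s2     s1   s5 
   s3     s6   s7 
   s4     s3   s8 
   s5     s1   s9 
   s6     s0  s10 
   s7     s6  s11 
   s8     s3  s12 
   s9    s12   s9 
   s10    s0  s13 
   s11    s6  s14 
   s12   s14  s12 
   s13    s0  s15 
 * s14   s15  s14 
   s15    s9  s15 
(> = start, * = accepting)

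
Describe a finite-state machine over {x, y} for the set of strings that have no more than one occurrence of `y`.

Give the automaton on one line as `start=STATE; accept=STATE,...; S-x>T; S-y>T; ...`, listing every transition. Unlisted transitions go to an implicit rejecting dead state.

Only the number of `y`s matters, and only up to 2. Make a chain s0 → s1 → s2 advanced by each `y` (with s2 absorbing); every other symbol self-loops. The accepting set is {s0, s1}.
3 states suffice.
        x   y  
>* s0   s0  s1 
 * s1   s1  s2 
   s2   s2  s2 
(> = start, * = accepting)

start=s0; accept=s0,s1; s0-x>s0; s0-y>s1; s1-x>s1; s1-y>s2; s2-x>s2; s2-y>s2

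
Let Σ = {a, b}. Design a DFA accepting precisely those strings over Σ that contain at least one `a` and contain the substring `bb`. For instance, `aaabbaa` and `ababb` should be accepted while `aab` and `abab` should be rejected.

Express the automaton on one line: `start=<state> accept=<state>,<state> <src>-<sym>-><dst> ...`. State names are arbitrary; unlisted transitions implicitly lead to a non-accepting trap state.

Handle the two conditions separately and then intersect. The first has 3 states tracking the count of `a`s, saturating at 2; the second has 3 states tracking whether and how much of `bb` has been seen. A product state is a pair (one from each), accepting exactly when both do.
A 9-state machine:
        a   b  
>  S0   S1  S2 
   S1   S3  S4 
   S2   S1  S5 
   S3   S3  S6 
   S4   S3  S7 
   S5   S7  S5 
   S6   S3  S8 
 * S7   S8  S7 
 * S8   S8  S8 
(> = start, * = accepting)

start=S0 accept=S7,S8 S0-a->S1 S0-b->S2 S1-a->S3 S1-b->S4 S2-a->S1 S2-b->S5 S3-a->S3 S3-b->S6 S4-a->S3 S4-b->S7 S5-a->S7 S5-b->S5 S6-a->S3 S6-b->S8 S7-a->S8 S7-b->S7 S8-a->S8 S8-b->S8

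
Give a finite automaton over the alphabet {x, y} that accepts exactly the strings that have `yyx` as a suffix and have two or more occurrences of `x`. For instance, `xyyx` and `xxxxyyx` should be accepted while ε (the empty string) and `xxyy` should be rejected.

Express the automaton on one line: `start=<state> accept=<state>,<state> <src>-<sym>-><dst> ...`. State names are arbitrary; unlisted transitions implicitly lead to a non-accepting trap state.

Handle the two conditions separately and then intersect. The first has 4 states tracking how much of the suffix `yyx` has currently been matched; the second has 4 states tracking the count of `x`s, saturating at 3. A product state is a pair (one from each), accepting exactly when both do.
A 15-state machine:
          x    y  
>  s0     s1   s2 
   s1     s3   s4 
   s2     s1   s5 
   s3     s6   s7 
   s4     s3   s8 
   s5     s9   s5 
   s6     s6  s10 
   s7     s6  s11 
   s8    s12   s8 
   s9     s3   s4 
   s10    s6  s13 
   s11   s14  s11 
 * s12    s6   s7 
   s13   s14  s13 
 * s14    s6  s10 
(> = start, * = accepting)

start=s0 accept=s12,s14 s0-x->s1 s0-y->s2 s1-x->s3 s1-y->s4 s2-x->s1 s2-y->s5 s3-x->s6 s3-y->s7 s4-x->s3 s4-y->s8 s5-x->s9 s5-y->s5 s6-x->s6 s6-y->s10 s7-x->s6 s7-y->s11 s8-x->s12 s8-y->s8 s9-x->s3 s9-y->s4 s10-x->s6 s10-y->s13 s11-x->s14 s11-y->s11 s12-x->s6 s12-y->s7 s13-x->s14 s13-y->s13 s14-x->s6 s14-y->s10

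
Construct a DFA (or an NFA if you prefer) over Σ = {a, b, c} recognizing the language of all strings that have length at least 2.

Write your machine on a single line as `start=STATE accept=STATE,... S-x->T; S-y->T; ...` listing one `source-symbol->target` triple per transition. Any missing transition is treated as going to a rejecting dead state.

start=S0; accept=S2,S3; S0-a->S1; S0-b->S1; S0-c->S1; S1-a->S2; S1-b->S2; S1-c->S2; S2-a->S3; S2-b->S3; S2-c->S3; S3-a->S3; S3-b->S3; S3-c->S3

We only need to distinguish lengths 0, 1, …, 2, and '>2'. Chain S0 → S1 → S2 → S3 on every symbol, with S3 looping. Accepting states: {S2, S3}.
4 states suffice.
        a   b   c  
>  S0   S1  S1  S1 
   S1   S2  S2  S2 
 * S2   S3  S3  S3 
 * S3   S3  S3  S3 
(> = start, * = accepting)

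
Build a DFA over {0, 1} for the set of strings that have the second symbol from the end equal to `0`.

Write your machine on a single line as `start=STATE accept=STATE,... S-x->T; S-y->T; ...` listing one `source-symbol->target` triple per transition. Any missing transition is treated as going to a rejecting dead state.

A DFA must remember the last 2 symbols (since which symbol is second-to-last isn't known until the input ends). Use one state per possible window of the last ≤2 symbols; accept from those whose window starts with `0`.
A 7-state machine:
        0   1  
>  q0   q1  q2 
   q1   q3  q4 
   q2   q5  q6 
 * q3   q3  q4 
 * q4   q5  q6 
   q5   q3  q4 
   q6   q5  q6 
(> = start, * = accepting)

start=q0; accept=q3,q4; q0-0->q1; q0-1->q2; q1-0->q3; q1-1->q4; q2-0->q5; q2-1->q6; q3-0->q3; q3-1->q4; q4-0->q5; q4-1->q6; q5-0->q3; q5-1->q4; q6-0->q5; q6-1->q6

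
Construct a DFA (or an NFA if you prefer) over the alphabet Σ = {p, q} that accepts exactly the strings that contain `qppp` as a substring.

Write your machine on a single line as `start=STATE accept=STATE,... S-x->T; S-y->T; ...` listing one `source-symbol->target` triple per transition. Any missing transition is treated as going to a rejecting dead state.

start=S0; accept=S4; S0-p->S0; S0-q->S1; S1-p->S2; S1-q->S1; S2-p->S3; S2-q->S1; S3-p->S4; S3-q->S1; S4-p->S4; S4-q->S4

States S0..S3 record the length of the longest prefix of `qppp` that matches the current input suffix. Reaching S4 means `qppp` has been seen, and we stay there forever. Accept from S4.
A 5-state machine:
        p   q  
>  S0   S0  S1 
   S1   S2  S1 
   S2   S3  S1 
   S3   S4  S1 
 * S4   S4  S4 
(> = start, * = accepting)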